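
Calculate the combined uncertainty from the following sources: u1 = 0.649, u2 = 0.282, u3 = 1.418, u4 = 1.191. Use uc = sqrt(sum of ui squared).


uc = sqrt(0.649^2 + 0.282^2 + 1.418^2 + 1.191^2)
uc = sqrt(3.92993)
uc = 1.9824

1.9824


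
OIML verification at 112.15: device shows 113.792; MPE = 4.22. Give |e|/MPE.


e = indication - reference = 113.792 - 112.15 = 1.6420
|e| = 1.6420
ratio = |e| / MPE = 1.6420 / 4.22
ratio = 0.3891

0.3891


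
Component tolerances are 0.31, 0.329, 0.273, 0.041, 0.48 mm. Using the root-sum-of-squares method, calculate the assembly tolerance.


RSS = sqrt(0.31^2 + 0.329^2 + 0.273^2 + 0.041^2 + 0.48^2)
= sqrt(0.510951)
= 0.7148

0.7148


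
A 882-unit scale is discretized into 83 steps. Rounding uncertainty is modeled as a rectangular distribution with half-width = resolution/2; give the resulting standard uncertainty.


resolution = range / divisions
resolution = 882 / 83 = 10.626506
u_res = resolution / (2*sqrt(3))
u_res = 10.626506 / 3.4641016
u_res = 3.0676

3.0676


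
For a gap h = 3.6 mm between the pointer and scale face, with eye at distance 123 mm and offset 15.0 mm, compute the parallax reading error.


error = h * offset / d
= 3.6 * 15.0 / 123
= 0.4390

0.4390


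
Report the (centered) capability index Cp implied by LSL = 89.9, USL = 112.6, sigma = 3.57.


Cp = (USL - LSL) / (6 * sigma)
= (112.6 - 89.9) / (6 * 3.57)
= 22.7000 / 21.4200
= 1.0598

1.0598


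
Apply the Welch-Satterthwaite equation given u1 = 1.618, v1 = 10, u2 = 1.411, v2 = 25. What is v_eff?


uc = sqrt(u1^2 + u2^2) = sqrt(1.618^2 + 1.411^2) = 2.1468221
v_eff = uc^4 / (u1^4/v1 + u2^4/v2)
= 2.1468221^4 / (1.618^4/10 + 1.411^4/25)
= 21.241453 / 0.84390326
v_eff = 25.1705

25.1705


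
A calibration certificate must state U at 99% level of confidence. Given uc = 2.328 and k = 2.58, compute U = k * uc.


U = k * uc
U = 2.58 * 2.328
U = 6.0062

6.0062


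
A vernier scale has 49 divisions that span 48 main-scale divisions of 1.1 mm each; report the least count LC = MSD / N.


LC = MSD / n_div
= 1.1 / 49
= 0.0224

0.0224


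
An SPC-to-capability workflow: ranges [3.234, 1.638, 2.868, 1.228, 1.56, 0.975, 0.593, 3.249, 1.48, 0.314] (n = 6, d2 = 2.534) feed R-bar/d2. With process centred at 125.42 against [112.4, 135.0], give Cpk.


R_bar = (3.234 + 1.638 + 2.868 + 1.228 + 1.56 + 0.975 + 0.593 + 3.249 + 1.48 + 0.314) / 10 = 1.7139
sigma = R_bar / d2 = 1.7139 / 2.534 = 0.67636148
Cp = (USL - LSL)/(6*sigma) = (135.0 - 112.4)/(6*0.67636148) = 5.5690
Cpu = (135.0 - 125.42)/(3*0.67636148) = 4.7213
Cpl = (125.42 - 112.4)/(3*0.67636148) = 6.4167
Cpk = min(Cpu, Cpl) = 4.7213

4.7213


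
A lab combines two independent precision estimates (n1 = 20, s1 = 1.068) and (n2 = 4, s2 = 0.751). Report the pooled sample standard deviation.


s_p = sqrt(((n1-1)*s1^2 + (n2-1)*s2^2) / (n1+n2-2))
numerator = (20-1)*1.068^2 + (4-1)*0.751^2 = 21.671856 + 1.692003 = 23.363859
denominator = 20 + 4 - 2 = 22
s_p^2 = 23.363859 / 22 = 1.0619936
s_p = sqrt(1.0619936) = 1.0305

1.0305


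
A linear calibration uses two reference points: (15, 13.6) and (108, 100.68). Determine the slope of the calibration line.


slope = (y2 - y1) / (x2 - x1)
= (100.68 - 13.6) / (108 - 15)
= 87.0800 / 93
= 0.9363

0.9363


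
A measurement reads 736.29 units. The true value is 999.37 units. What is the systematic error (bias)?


Systematic error = measured - true
= 736.29 - 999.37
= -263.0800

-263.0800


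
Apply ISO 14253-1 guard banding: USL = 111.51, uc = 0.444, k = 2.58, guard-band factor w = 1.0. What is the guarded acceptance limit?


U = k * uc = 2.58 * 0.444 = 1.14552
guard band g = w * U = 1.0 * 1.14552 = 1.14552
AL = USL - g = 111.51 - 1.14552
AL = 110.3645

110.3645


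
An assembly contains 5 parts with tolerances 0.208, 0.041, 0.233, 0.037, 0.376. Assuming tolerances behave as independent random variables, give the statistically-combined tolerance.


RSS = sqrt(0.208^2 + 0.041^2 + 0.233^2 + 0.037^2 + 0.376^2)
= sqrt(0.241979)
= 0.4919

0.4919


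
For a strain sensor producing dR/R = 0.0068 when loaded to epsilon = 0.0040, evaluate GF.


GF = (dR/R) / epsilon
= 0.0068 / 0.0040
= 1.7000

1.7000


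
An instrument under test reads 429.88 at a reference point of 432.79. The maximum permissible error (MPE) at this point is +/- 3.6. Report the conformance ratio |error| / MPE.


e = indication - reference = 429.88 - 432.79 = -2.9100
|e| = 2.9100
ratio = |e| / MPE = 2.9100 / 3.6
ratio = 0.8083

0.8083


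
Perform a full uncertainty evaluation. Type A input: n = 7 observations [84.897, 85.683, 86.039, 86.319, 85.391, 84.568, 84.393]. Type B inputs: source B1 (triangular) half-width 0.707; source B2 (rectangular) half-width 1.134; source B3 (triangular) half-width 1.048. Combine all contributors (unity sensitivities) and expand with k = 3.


mean = (84.897 + 85.683 + 86.039 + 86.319 + 85.391 + 84.568 + 84.393) / 7 = 85.32714286
s = sqrt(sum((x - mean)^2)/(n-1)) = 0.736566
u_A = s / sqrt(n) = 0.736566 / sqrt(7) = 0.27839578
u_B1 = 0.707 / sqrt(6) = 0.28863154
u_B2 = 1.134 / sqrt(3) = 0.65471521
u_B3 = 1.048 / sqrt(6) = 0.42784421
uc = sqrt(0.27839578^2 + 0.28863154^2 + 0.65471521^2 + 0.42784421^2) = 0.87892835
U = k * uc = 3 * 0.87892835
U = 2.6368

2.6368


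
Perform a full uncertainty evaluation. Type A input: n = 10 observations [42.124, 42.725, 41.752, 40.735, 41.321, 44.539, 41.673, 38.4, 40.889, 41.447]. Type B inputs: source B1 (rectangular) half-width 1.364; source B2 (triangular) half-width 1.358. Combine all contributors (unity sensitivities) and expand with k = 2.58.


mean = (42.124 + 42.725 + 41.752 + 40.735 + 41.321 + 44.539 + 41.673 + 38.4 + 40.889 + 41.447) / 10 = 41.5605
s = sqrt(sum((x - mean)^2)/(n-1)) = 1.5558402
u_A = s / sqrt(n) = 1.5558402 / sqrt(10) = 0.49199987
u_B1 = 1.364 / sqrt(3) = 0.78750577
u_B2 = 1.358 / sqrt(6) = 0.55440118
uc = sqrt(0.49199987^2 + 0.78750577^2 + 0.55440118^2) = 1.0814758
U = k * uc = 2.58 * 1.0814758
U = 2.7902

2.7902


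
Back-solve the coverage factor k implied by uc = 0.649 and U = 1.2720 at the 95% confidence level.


k = U / uc
k = 1.2720 / 0.649
k = 1.96

1.96


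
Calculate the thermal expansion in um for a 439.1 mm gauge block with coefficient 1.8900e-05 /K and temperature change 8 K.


dL = L * alpha * dT
= 439.1 * 1.8900e-05 * 8
= 0.0663919 mm
dL_um = 0.0663919 * 1000 = 66.3919 um

66.3919


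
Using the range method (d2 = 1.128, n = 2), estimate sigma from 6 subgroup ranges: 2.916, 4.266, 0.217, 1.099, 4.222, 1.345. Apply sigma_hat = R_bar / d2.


R_bar = (2.916 + 4.266 + 0.217 + 1.099 + 4.222 + 1.345) / 6
R_bar = 14.065 / 6 = 2.3441667
sigma_hat = R_bar / d2 = 2.3441667 / 1.128 = 2.0782

2.0782


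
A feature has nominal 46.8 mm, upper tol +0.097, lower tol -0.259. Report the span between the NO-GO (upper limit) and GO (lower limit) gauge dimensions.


GO = nominal - lower_tol (smallest hole = maximum material condition)
GO = 46.8 - 0.259 = 46.541
NO-GO = nominal + upper_tol (largest hole = least material condition)
NO-GO = 46.8 + 0.097 = 46.897
spread = NO-GO - GO = 46.897 - 46.541 = 0.3560

0.3560


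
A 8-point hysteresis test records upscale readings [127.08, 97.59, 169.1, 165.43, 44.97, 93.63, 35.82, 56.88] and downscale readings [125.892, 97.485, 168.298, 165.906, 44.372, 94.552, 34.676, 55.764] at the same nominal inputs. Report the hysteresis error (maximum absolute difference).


|127.08 - 125.892| = 1.1880
|97.59 - 97.485| = 0.1050
|169.1 - 168.298| = 0.8020
|165.43 - 165.906| = 0.4760
|44.97 - 44.372| = 0.5980
|93.63 - 94.552| = 0.9220
|35.82 - 34.676| = 1.1440
|56.88 - 55.764| = 1.1160
hysteresis = max(diffs) = 1.1880

1.1880


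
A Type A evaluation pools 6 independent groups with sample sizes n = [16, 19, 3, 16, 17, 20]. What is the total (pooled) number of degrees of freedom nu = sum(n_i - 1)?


nu = sum_i (n_i - 1)
nu = ((16 - 1) + (19 - 1) + (3 - 1) + (16 - 1) + (17 - 1) + (20 - 1))
nu = 15 + 18 + 2 + 15 + 16 + 19
nu = 85

85


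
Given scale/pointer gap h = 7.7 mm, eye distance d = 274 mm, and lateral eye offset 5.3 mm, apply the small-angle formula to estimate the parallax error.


error = h * offset / d
= 7.7 * 5.3 / 274
= 0.1489

0.1489


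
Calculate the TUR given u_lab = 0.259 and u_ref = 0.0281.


TUR = u_lab / u_ref
= 0.259 / 0.0281
= 9.2171

9.2171


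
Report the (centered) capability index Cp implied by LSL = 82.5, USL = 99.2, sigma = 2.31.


Cp = (USL - LSL) / (6 * sigma)
= (99.2 - 82.5) / (6 * 2.31)
= 16.7000 / 13.8600
= 1.2049

1.2049


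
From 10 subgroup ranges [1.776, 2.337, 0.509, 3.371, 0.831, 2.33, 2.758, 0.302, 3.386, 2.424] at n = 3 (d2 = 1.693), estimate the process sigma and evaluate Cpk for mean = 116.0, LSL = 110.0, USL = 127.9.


R_bar = (1.776 + 2.337 + 0.509 + 3.371 + 0.831 + 2.33 + 2.758 + 0.302 + 3.386 + 2.424) / 10 = 2.0024
sigma = R_bar / d2 = 2.0024 / 1.693 = 1.1827525
Cp = (USL - LSL)/(6*sigma) = (127.9 - 110.0)/(6*1.1827525) = 2.5224
Cpu = (127.9 - 116.0)/(3*1.1827525) = 3.3538
Cpl = (116.0 - 110.0)/(3*1.1827525) = 1.6910
Cpk = min(Cpu, Cpl) = 1.6910

1.6910


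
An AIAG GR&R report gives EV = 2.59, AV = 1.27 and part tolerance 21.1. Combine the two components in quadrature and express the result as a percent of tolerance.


GRR = sqrt(EV^2 + AV^2) = sqrt(2.59^2 + 1.27^2) = 2.8846144
%GRR = GRR / tol * 100 = 2.8846144 / 21.1 * 100
%GRR = 13.6712

13.6712


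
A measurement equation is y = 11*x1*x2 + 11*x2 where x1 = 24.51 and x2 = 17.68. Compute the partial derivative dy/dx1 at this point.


y = 11*x1*x2 + 11*x2
dy/dx1 = 11*x2
Evaluate at x2 = 17.68: c1 = 11 * 17.68
c1 = 194.4800

194.4800


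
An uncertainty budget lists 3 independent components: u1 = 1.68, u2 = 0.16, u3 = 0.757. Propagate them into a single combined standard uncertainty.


uc = sqrt(1.68^2 + 0.16^2 + 0.757^2)
uc = sqrt(3.421049)
uc = 1.8496

1.8496


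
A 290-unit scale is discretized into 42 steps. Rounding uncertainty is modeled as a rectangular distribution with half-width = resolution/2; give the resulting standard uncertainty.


resolution = range / divisions
resolution = 290 / 42 = 6.9047619
u_res = resolution / (2*sqrt(3))
u_res = 6.9047619 / 3.4641016
u_res = 1.9932

1.9932


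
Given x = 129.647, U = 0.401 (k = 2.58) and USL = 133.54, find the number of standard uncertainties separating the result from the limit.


u = U / k = 0.401 / 2.58 = 0.15542636
margin = |USL - x| = |133.54 - 129.647| = 3.893
z = margin / u = 3.893 / 0.15542636
z = 25.0472

25.0472


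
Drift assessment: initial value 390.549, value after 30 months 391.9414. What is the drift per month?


rate = (v2 - v1) / months
= (391.9414 - 390.549) / 30
= 1.3924 / 30
= 0.0464

0.0464


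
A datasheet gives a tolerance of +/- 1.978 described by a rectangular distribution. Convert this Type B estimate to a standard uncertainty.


u_B = half_width / sqrt(3)
u_B = 1.978 / 1.7320508
u_B = 1.1420

1.1420


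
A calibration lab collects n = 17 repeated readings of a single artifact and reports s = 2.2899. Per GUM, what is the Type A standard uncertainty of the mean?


u_A = s / sqrt(n)
u_A = 2.2899 / sqrt(17)
u_A = 2.2899 / 4.1231056
u_A = 0.5554

0.5554


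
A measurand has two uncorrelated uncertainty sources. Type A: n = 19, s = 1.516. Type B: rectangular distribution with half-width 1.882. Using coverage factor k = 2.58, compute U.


u_A = s / sqrt(n) = 1.516 / sqrt(19) = 0.34779425
u_B = half_width / sqrt(3) = 1.882 / sqrt(3) = 1.0865732
uc = sqrt(u_A^2 + u_B^2) = sqrt(0.34779425^2 + 1.0865732^2) = 1.1408778
U = k * uc = 2.58 * 1.1408778
U = 2.9435

2.9435


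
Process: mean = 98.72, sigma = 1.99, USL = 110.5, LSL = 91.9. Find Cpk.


Cpu = (USL - mean) / (3*sigma) = (110.5 - 98.72) / (3*1.99) = 1.9732
Cpl = (mean - LSL) / (3*sigma) = (98.72 - 91.9) / (3*1.99) = 1.1424
Cpk = min(Cpu, Cpl) = 1.1424

1.1424


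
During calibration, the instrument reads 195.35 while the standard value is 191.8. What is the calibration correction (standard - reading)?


Correction = standard - reading
= 191.8 - 195.35
= -3.5500

-3.5500


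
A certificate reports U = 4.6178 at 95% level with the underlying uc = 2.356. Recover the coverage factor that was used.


k = U / uc
k = 4.6178 / 2.356
k = 1.96

1.96


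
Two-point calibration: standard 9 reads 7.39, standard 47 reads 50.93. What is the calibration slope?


slope = (y2 - y1) / (x2 - x1)
= (50.93 - 7.39) / (47 - 9)
= 43.5400 / 38
= 1.1458

1.1458


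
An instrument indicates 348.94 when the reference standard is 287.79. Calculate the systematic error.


Systematic error = measured - true
= 348.94 - 287.79
= 61.1500

61.1500


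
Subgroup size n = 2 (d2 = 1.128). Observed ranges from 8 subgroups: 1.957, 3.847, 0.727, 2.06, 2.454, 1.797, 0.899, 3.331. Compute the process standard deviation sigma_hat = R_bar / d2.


R_bar = (1.957 + 3.847 + 0.727 + 2.06 + 2.454 + 1.797 + 0.899 + 3.331) / 8
R_bar = 17.072 / 8 = 2.134
sigma_hat = R_bar / d2 = 2.134 / 1.128 = 1.8918

1.8918


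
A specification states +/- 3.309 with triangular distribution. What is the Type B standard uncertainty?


u_B = half_width / sqrt(6)
u_B = 3.309 / 2.4494897
u_B = 1.3509

1.3509


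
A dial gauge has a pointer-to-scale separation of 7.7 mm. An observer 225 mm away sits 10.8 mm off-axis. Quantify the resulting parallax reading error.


error = h * offset / d
= 7.7 * 10.8 / 225
= 0.3696

0.3696


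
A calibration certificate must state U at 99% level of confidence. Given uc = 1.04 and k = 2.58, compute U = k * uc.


U = k * uc
U = 2.58 * 1.04
U = 2.6832

2.6832


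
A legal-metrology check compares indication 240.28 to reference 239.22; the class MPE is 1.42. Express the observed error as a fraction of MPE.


e = indication - reference = 240.28 - 239.22 = 1.0600
|e| = 1.0600
ratio = |e| / MPE = 1.0600 / 1.42
ratio = 0.7465

0.7465


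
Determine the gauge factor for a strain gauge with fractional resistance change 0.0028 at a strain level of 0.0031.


GF = (dR/R) / epsilon
= 0.0028 / 0.0031
= 0.9032

0.9032


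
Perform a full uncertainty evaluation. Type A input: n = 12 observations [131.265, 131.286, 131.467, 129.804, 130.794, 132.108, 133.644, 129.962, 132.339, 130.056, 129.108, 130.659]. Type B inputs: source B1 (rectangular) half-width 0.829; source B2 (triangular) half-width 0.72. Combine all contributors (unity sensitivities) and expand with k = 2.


mean = (131.265 + 131.286 + 131.467 + 129.804 + 130.794 + 132.108 + 133.644 + 129.962 + 132.339 + 130.056 + 129.108 + 130.659) / 12 = 131.041
s = sqrt(sum((x - mean)^2)/(n-1)) = 1.2612633
u_A = s / sqrt(n) = 1.2612633 / sqrt(12) = 0.36409535
u_B1 = 0.829 / sqrt(3) = 0.47862337
u_B2 = 0.72 / sqrt(6) = 0.29393877
uc = sqrt(0.36409535^2 + 0.47862337^2 + 0.29393877^2) = 0.6693622
U = k * uc = 2 * 0.6693622
U = 1.3387

1.3387


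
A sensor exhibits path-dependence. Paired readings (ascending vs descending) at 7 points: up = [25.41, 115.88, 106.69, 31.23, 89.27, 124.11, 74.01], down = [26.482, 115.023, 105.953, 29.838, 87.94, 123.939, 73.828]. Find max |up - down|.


|25.41 - 26.482| = 1.0720
|115.88 - 115.023| = 0.8570
|106.69 - 105.953| = 0.7370
|31.23 - 29.838| = 1.3920
|89.27 - 87.94| = 1.3300
|124.11 - 123.939| = 0.1710
|74.01 - 73.828| = 0.1820
hysteresis = max(diffs) = 1.3920

1.3920


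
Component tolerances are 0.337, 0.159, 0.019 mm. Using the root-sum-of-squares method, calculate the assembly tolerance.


RSS = sqrt(0.337^2 + 0.159^2 + 0.019^2)
= sqrt(0.139211)
= 0.3731

0.3731


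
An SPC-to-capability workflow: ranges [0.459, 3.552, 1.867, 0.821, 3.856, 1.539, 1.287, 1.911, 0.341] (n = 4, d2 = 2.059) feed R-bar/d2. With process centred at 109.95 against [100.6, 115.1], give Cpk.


R_bar = (0.459 + 3.552 + 1.867 + 0.821 + 3.856 + 1.539 + 1.287 + 1.911 + 0.341) / 9 = 1.737
sigma = R_bar / d2 = 1.737 / 2.059 = 0.8436134
Cp = (USL - LSL)/(6*sigma) = (115.1 - 100.6)/(6*0.8436134) = 2.8647
Cpu = (115.1 - 109.95)/(3*0.8436134) = 2.0349
Cpl = (109.95 - 100.6)/(3*0.8436134) = 3.6944
Cpk = min(Cpu, Cpl) = 2.0349

2.0349


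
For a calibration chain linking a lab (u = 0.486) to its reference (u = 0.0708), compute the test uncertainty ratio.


TUR = u_lab / u_ref
= 0.486 / 0.0708
= 6.8644

6.8644


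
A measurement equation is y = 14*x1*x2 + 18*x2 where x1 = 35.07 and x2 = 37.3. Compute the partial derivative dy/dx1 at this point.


y = 14*x1*x2 + 18*x2
dy/dx1 = 14*x2
Evaluate at x2 = 37.3: c1 = 14 * 37.3
c1 = 522.2000

522.2000


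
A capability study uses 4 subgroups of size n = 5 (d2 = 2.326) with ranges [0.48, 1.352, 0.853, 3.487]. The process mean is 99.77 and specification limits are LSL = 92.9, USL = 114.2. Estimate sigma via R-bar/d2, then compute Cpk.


R_bar = (0.48 + 1.352 + 0.853 + 3.487) / 4 = 1.543
sigma = R_bar / d2 = 1.543 / 2.326 = 0.66337059
Cp = (USL - LSL)/(6*sigma) = (114.2 - 92.9)/(6*0.66337059) = 5.3515
Cpu = (114.2 - 99.77)/(3*0.66337059) = 7.2508
Cpl = (99.77 - 92.9)/(3*0.66337059) = 3.4521
Cpk = min(Cpu, Cpl) = 3.4521

3.4521


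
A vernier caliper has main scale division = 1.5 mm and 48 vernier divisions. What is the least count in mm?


LC = MSD / n_div
= 1.5 / 48
= 0.0312

0.0312


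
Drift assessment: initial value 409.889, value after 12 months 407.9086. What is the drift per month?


rate = (v2 - v1) / months
= (407.9086 - 409.889) / 12
= -1.9804 / 12
= -0.1650

-0.1650


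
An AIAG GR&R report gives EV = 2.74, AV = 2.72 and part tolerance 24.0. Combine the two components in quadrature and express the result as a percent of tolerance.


GRR = sqrt(EV^2 + AV^2) = sqrt(2.74^2 + 2.72^2) = 3.8608289
%GRR = GRR / tol * 100 = 3.8608289 / 24.0 * 100
%GRR = 16.0868

16.0868


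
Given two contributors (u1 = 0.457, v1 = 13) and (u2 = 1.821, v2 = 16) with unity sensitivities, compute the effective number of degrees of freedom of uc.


uc = sqrt(u1^2 + u2^2) = sqrt(0.457^2 + 1.821^2) = 1.877469
v_eff = uc^4 / (u1^4/v1 + u2^4/v2)
= 1.877469^4 / (0.457^4/13 + 1.821^4/16)
= 12.424848 / 0.69061322
v_eff = 17.9910

17.9910


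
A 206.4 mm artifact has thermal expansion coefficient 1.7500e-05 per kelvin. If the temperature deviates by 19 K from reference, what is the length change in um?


dL = L * alpha * dT
= 206.4 * 1.7500e-05 * 19
= 0.0686280 mm
dL_um = 0.0686280 * 1000 = 68.6280 um

68.6280


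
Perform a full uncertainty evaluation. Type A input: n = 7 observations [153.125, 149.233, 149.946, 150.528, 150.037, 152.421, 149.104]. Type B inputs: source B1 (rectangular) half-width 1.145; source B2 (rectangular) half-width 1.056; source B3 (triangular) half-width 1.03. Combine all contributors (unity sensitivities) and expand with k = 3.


mean = (153.125 + 149.233 + 149.946 + 150.528 + 150.037 + 152.421 + 149.104) / 7 = 150.6277143
s = sqrt(sum((x - mean)^2)/(n-1)) = 1.5568592
u_A = s / sqrt(n) = 1.5568592 / sqrt(7) = 0.58843747
u_B1 = 1.145 / sqrt(3) = 0.66106606
u_B2 = 1.056 / sqrt(3) = 0.60968188
u_B3 = 1.03 / sqrt(6) = 0.42049574
uc = sqrt(0.58843747^2 + 0.66106606^2 + 0.60968188^2 + 0.42049574^2) = 1.1540345
U = k * uc = 3 * 1.1540345
U = 3.4621

3.4621


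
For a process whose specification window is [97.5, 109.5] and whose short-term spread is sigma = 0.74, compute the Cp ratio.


Cp = (USL - LSL) / (6 * sigma)
= (109.5 - 97.5) / (6 * 0.74)
= 12.0000 / 4.4400
= 2.7027

2.7027


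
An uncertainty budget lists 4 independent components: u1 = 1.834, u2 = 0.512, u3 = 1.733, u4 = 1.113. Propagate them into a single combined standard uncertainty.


uc = sqrt(1.834^2 + 0.512^2 + 1.733^2 + 1.113^2)
uc = sqrt(7.867758)
uc = 2.8050

2.8050


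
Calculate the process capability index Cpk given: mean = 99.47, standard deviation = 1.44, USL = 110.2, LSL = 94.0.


Cpu = (USL - mean) / (3*sigma) = (110.2 - 99.47) / (3*1.44) = 2.4838
Cpl = (mean - LSL) / (3*sigma) = (99.47 - 94.0) / (3*1.44) = 1.2662
Cpk = min(Cpu, Cpl) = 1.2662

1.2662


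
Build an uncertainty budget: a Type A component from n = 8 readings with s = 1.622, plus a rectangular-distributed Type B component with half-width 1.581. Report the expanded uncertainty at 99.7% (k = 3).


u_A = s / sqrt(n) = 1.622 / sqrt(8) = 0.5734636
u_B = half_width / sqrt(3) = 1.581 / sqrt(3) = 0.91279078
uc = sqrt(u_A^2 + u_B^2) = sqrt(0.5734636^2 + 0.91279078^2) = 1.0779831
U = k * uc = 3 * 1.0779831
U = 3.2339

3.2339


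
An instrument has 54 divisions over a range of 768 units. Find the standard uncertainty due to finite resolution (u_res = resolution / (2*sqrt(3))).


resolution = range / divisions
resolution = 768 / 54 = 14.222222
u_res = resolution / (2*sqrt(3))
u_res = 14.222222 / 3.4641016
u_res = 4.1056

4.1056


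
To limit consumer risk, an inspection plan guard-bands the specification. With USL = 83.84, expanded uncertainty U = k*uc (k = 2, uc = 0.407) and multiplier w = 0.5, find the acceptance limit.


U = k * uc = 2 * 0.407 = 0.814
guard band g = w * U = 0.5 * 0.814 = 0.407
AL = USL - g = 83.84 - 0.407
AL = 83.4330

83.4330


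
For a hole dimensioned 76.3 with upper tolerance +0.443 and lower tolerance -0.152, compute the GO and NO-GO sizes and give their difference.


GO = nominal - lower_tol (smallest hole = maximum material condition)
GO = 76.3 - 0.152 = 76.148
NO-GO = nominal + upper_tol (largest hole = least material condition)
NO-GO = 76.3 + 0.443 = 76.743
spread = NO-GO - GO = 76.743 - 76.148 = 0.5950

0.5950


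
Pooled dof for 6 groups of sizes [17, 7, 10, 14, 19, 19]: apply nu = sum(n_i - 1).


nu = sum_i (n_i - 1)
nu = ((17 - 1) + (7 - 1) + (10 - 1) + (14 - 1) + (19 - 1) + (19 - 1))
nu = 16 + 6 + 9 + 13 + 18 + 18
nu = 80

80


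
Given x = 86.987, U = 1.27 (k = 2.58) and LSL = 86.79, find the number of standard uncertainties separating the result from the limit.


u = U / k = 1.27 / 2.58 = 0.49224806
margin = |LSL - x| = |86.79 - 86.987| = 0.197
z = margin / u = 0.197 / 0.49224806
z = 0.4002

0.4002


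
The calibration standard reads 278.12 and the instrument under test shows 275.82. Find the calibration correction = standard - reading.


Correction = standard - reading
= 278.12 - 275.82
= 2.3000

2.3000


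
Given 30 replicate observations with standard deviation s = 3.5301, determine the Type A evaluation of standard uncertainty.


u_A = s / sqrt(n)
u_A = 3.5301 / sqrt(30)
u_A = 3.5301 / 5.4772256
u_A = 0.6445

0.6445


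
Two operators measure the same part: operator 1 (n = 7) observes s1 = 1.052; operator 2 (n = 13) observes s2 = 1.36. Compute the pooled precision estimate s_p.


s_p = sqrt(((n1-1)*s1^2 + (n2-1)*s2^2) / (n1+n2-2))
numerator = (7-1)*1.052^2 + (13-1)*1.36^2 = 6.640224 + 22.1952 = 28.835424
denominator = 7 + 13 - 2 = 18
s_p^2 = 28.835424 / 18 = 1.601968
s_p = sqrt(1.601968) = 1.2657

1.2657


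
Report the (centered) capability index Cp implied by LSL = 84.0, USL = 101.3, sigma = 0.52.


Cp = (USL - LSL) / (6 * sigma)
= (101.3 - 84.0) / (6 * 0.52)
= 17.3000 / 3.1200
= 5.5449

5.5449


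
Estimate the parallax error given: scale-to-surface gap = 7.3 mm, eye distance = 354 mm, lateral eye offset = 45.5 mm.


error = h * offset / d
= 7.3 * 45.5 / 354
= 0.9383

0.9383


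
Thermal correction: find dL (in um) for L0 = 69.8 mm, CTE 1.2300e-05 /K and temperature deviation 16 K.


dL = L * alpha * dT
= 69.8 * 1.2300e-05 * 16
= 0.0137366 mm
dL_um = 0.0137366 * 1000 = 13.7366 um

13.7366


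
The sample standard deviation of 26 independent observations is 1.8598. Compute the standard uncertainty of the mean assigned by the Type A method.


u_A = s / sqrt(n)
u_A = 1.8598 / sqrt(26)
u_A = 1.8598 / 5.0990195
u_A = 0.3647

0.3647


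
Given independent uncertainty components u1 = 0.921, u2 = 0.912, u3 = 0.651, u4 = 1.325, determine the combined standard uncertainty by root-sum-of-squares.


uc = sqrt(0.921^2 + 0.912^2 + 0.651^2 + 1.325^2)
uc = sqrt(3.859411)
uc = 1.9645

1.9645


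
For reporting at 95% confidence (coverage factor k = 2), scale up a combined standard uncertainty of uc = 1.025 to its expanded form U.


U = k * uc
U = 2 * 1.025
U = 2.0500

2.0500


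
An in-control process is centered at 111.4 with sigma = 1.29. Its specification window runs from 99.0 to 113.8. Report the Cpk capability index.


Cpu = (USL - mean) / (3*sigma) = (113.8 - 111.4) / (3*1.29) = 0.6202
Cpl = (mean - LSL) / (3*sigma) = (111.4 - 99.0) / (3*1.29) = 3.2041
Cpk = min(Cpu, Cpl) = 0.6202

0.6202


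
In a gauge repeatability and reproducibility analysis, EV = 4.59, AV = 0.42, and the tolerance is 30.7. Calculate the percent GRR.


GRR = sqrt(EV^2 + AV^2) = sqrt(4.59^2 + 0.42^2) = 4.6091756
%GRR = GRR / tol * 100 = 4.6091756 / 30.7 * 100
%GRR = 15.0136

15.0136


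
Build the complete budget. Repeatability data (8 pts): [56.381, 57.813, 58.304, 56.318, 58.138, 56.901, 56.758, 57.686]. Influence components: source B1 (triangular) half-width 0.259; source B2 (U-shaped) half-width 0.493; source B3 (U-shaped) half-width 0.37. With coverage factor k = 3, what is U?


mean = (56.381 + 57.813 + 58.304 + 56.318 + 58.138 + 56.901 + 56.758 + 57.686) / 8 = 57.287375
s = sqrt(sum((x - mean)^2)/(n-1)) = 0.79129188
u_A = s / sqrt(n) = 0.79129188 / sqrt(8) = 0.27976393
u_B1 = 0.259 / sqrt(6) = 0.10573631
u_B2 = 0.493 / sqrt(2) = 0.34860364
u_B3 = 0.37 / sqrt(2) = 0.26162951
uc = sqrt(0.27976393^2 + 0.10573631^2 + 0.34860364^2 + 0.26162951^2) = 0.52860432
U = k * uc = 3 * 0.52860432
U = 1.5858

1.5858


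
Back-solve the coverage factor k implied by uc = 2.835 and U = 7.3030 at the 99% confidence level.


k = U / uc
k = 7.3030 / 2.835
k = 2.576

2.576


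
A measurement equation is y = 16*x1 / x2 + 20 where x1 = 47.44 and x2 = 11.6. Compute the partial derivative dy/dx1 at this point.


y = 16*x1 / x2 + 20
dy/dx1 = 16/x2
Evaluate at x2 = 11.6: c1 = 16 / 11.6
c1 = 1.3793

1.3793


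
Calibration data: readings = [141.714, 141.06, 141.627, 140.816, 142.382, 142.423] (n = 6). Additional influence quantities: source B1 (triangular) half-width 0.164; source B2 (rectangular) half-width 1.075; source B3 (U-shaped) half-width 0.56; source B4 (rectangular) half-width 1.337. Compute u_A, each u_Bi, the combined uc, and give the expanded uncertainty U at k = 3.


mean = (141.714 + 141.06 + 141.627 + 140.816 + 142.382 + 142.423) / 6 = 141.6703333
s = sqrt(sum((x - mean)^2)/(n-1)) = 0.66017472
u_A = s / sqrt(n) = 0.66017472 / sqrt(6) = 0.2695152
u_B1 = 0.164 / sqrt(6) = 0.06695272
u_B2 = 1.075 / sqrt(3) = 0.62065154
u_B3 = 0.56 / sqrt(2) = 0.3959798
u_B4 = 1.337 / sqrt(3) = 0.77191731
uc = sqrt(0.2695152^2 + 0.06695272^2 + 0.62065154^2 + 0.3959798^2 + 0.77191731^2) = 1.1022639
U = k * uc = 3 * 1.1022639
U = 3.3068

3.3068


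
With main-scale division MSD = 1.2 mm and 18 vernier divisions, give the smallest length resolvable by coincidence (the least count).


LC = MSD / n_div
= 1.2 / 18
= 0.0667

0.0667


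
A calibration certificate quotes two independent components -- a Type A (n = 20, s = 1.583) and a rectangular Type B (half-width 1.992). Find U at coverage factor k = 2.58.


u_A = s / sqrt(n) = 1.583 / sqrt(20) = 0.35396956
u_B = half_width / sqrt(3) = 1.992 / sqrt(3) = 1.1500817
uc = sqrt(u_A^2 + u_B^2) = sqrt(0.35396956^2 + 1.1500817^2) = 1.2033214
U = k * uc = 2.58 * 1.2033214
U = 3.1046

3.1046


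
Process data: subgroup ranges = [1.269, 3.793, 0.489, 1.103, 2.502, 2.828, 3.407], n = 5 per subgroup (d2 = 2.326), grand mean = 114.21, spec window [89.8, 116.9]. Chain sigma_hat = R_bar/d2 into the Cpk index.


R_bar = (1.269 + 3.793 + 0.489 + 1.103 + 2.502 + 2.828 + 3.407) / 7 = 2.1987143
sigma = R_bar / d2 = 2.1987143 / 2.326 = 0.945277
Cp = (USL - LSL)/(6*sigma) = (116.9 - 89.8)/(6*0.945277) = 4.7781
Cpu = (116.9 - 114.21)/(3*0.945277) = 0.9486
Cpl = (114.21 - 89.8)/(3*0.945277) = 8.6077
Cpk = min(Cpu, Cpl) = 0.9486

0.9486


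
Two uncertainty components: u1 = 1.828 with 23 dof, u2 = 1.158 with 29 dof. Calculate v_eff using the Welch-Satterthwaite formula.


uc = sqrt(u1^2 + u2^2) = sqrt(1.828^2 + 1.158^2) = 2.1639196
v_eff = uc^4 / (u1^4/v1 + u2^4/v2)
= 2.1639196^4 / (1.828^4/23 + 1.158^4/29)
= 21.926256 / 0.54749261
v_eff = 40.0485

40.0485


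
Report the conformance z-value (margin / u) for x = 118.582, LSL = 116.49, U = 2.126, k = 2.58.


u = U / k = 2.126 / 2.58 = 0.82403101
margin = |LSL - x| = |116.49 - 118.582| = 2.092
z = margin / u = 2.092 / 0.82403101
z = 2.5387

2.5387


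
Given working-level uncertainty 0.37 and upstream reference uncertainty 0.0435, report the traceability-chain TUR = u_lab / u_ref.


TUR = u_lab / u_ref
= 0.37 / 0.0435
= 8.5057

8.5057


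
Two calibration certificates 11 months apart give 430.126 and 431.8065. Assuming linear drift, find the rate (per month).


rate = (v2 - v1) / months
= (431.8065 - 430.126) / 11
= 1.6805 / 11
= 0.1528

0.1528


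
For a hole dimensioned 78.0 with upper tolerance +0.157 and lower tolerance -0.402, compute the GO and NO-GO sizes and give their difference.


GO = nominal - lower_tol (smallest hole = maximum material condition)
GO = 78.0 - 0.402 = 77.598
NO-GO = nominal + upper_tol (largest hole = least material condition)
NO-GO = 78.0 + 0.157 = 78.157
spread = NO-GO - GO = 78.157 - 77.598 = 0.5590

0.5590


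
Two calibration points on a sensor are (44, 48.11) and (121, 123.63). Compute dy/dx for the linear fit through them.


slope = (y2 - y1) / (x2 - x1)
= (123.63 - 48.11) / (121 - 44)
= 75.5200 / 77
= 0.9808

0.9808


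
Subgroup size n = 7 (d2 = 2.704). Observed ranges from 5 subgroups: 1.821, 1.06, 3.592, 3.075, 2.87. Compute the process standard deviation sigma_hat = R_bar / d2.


R_bar = (1.821 + 1.06 + 3.592 + 3.075 + 2.87) / 5
R_bar = 12.418 / 5 = 2.4836
sigma_hat = R_bar / d2 = 2.4836 / 2.704 = 0.9185

0.9185


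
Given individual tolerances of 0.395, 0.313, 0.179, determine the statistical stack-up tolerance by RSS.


RSS = sqrt(0.395^2 + 0.313^2 + 0.179^2)
= sqrt(0.286035)
= 0.5348

0.5348


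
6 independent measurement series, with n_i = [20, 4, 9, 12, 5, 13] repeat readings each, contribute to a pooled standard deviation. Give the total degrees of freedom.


nu = sum_i (n_i - 1)
nu = ((20 - 1) + (4 - 1) + (9 - 1) + (12 - 1) + (5 - 1) + (13 - 1))
nu = 19 + 3 + 8 + 11 + 4 + 12
nu = 57

57


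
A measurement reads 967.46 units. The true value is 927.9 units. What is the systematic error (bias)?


Systematic error = measured - true
= 967.46 - 927.9
= 39.5600

39.5600


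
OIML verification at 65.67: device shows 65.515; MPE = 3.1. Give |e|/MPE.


e = indication - reference = 65.515 - 65.67 = -0.1550
|e| = 0.1550
ratio = |e| / MPE = 0.1550 / 3.1
ratio = 0.0500

0.0500


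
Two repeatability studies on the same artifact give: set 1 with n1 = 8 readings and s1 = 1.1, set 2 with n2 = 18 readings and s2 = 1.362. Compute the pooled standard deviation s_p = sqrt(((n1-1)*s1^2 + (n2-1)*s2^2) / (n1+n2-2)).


s_p = sqrt(((n1-1)*s1^2 + (n2-1)*s2^2) / (n1+n2-2))
numerator = (8-1)*1.1^2 + (18-1)*1.362^2 = 8.47 + 31.535748 = 40.005748
denominator = 8 + 18 - 2 = 24
s_p^2 = 40.005748 / 24 = 1.6669062
s_p = sqrt(1.6669062) = 1.2911

1.2911


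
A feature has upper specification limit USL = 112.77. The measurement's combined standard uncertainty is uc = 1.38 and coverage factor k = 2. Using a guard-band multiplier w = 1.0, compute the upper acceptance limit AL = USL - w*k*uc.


U = k * uc = 2 * 1.38 = 2.76
guard band g = w * U = 1.0 * 2.76 = 2.76
AL = USL - g = 112.77 - 2.76
AL = 110.0100

110.0100


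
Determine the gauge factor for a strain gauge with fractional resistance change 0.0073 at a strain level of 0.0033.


GF = (dR/R) / epsilon
= 0.0073 / 0.0033
= 2.2121

2.2121


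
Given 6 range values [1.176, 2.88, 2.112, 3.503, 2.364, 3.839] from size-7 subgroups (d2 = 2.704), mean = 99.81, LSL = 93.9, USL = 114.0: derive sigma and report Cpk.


R_bar = (1.176 + 2.88 + 2.112 + 3.503 + 2.364 + 3.839) / 6 = 2.6456667
sigma = R_bar / d2 = 2.6456667 / 2.704 = 0.97842703
Cp = (USL - LSL)/(6*sigma) = (114.0 - 93.9)/(6*0.97842703) = 3.4239
Cpu = (114.0 - 99.81)/(3*0.97842703) = 4.8343
Cpl = (99.81 - 93.9)/(3*0.97842703) = 2.0134
Cpk = min(Cpu, Cpl) = 2.0134

2.0134


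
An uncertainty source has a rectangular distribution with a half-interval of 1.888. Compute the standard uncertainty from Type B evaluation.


u_B = half_width / sqrt(3)
u_B = 1.888 / 1.7320508
u_B = 1.0900

1.0900


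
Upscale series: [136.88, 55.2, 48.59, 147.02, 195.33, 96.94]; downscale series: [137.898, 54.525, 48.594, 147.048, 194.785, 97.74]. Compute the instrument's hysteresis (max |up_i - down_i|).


|136.88 - 137.898| = 1.0180
|55.2 - 54.525| = 0.6750
|48.59 - 48.594| = 0.0040
|147.02 - 147.048| = 0.0280
|195.33 - 194.785| = 0.5450
|96.94 - 97.74| = 0.8000
hysteresis = max(diffs) = 1.0180

1.0180


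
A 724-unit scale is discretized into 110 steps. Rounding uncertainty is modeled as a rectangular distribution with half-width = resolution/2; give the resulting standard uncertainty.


resolution = range / divisions
resolution = 724 / 110 = 6.5818182
u_res = resolution / (2*sqrt(3))
u_res = 6.5818182 / 3.4641016
u_res = 1.9000

1.9000


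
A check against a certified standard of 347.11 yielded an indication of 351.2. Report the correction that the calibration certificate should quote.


Correction = standard - reading
= 347.11 - 351.2
= -4.0900

-4.0900


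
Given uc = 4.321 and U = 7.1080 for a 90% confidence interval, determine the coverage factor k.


k = U / uc
k = 7.1080 / 4.321
k = 1.645

1.645


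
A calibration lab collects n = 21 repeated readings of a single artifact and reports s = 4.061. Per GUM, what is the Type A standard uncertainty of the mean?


u_A = s / sqrt(n)
u_A = 4.061 / sqrt(21)
u_A = 4.061 / 4.5825757
u_A = 0.8862

0.8862


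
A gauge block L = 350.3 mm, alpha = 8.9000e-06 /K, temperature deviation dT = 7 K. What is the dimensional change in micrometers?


dL = L * alpha * dT
= 350.3 * 8.9000e-06 * 7
= 0.0218237 mm
dL_um = 0.0218237 * 1000 = 21.8237 um

21.8237


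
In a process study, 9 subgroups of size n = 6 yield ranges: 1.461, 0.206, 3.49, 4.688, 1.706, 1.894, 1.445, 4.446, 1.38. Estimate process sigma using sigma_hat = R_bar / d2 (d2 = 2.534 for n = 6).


R_bar = (1.461 + 0.206 + 3.49 + 4.688 + 1.706 + 1.894 + 1.445 + 4.446 + 1.38) / 9
R_bar = 20.716 / 9 = 2.3017778
sigma_hat = R_bar / d2 = 2.3017778 / 2.534 = 0.9084

0.9084


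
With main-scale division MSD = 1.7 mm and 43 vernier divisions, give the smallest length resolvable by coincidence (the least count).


LC = MSD / n_div
= 1.7 / 43
= 0.0395

0.0395


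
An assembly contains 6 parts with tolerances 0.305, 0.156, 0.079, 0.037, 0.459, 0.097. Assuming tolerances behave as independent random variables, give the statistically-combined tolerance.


RSS = sqrt(0.305^2 + 0.156^2 + 0.079^2 + 0.037^2 + 0.459^2 + 0.097^2)
= sqrt(0.345061)
= 0.5874

0.5874


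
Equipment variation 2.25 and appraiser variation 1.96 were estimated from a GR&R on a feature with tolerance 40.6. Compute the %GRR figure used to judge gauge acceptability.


GRR = sqrt(EV^2 + AV^2) = sqrt(2.25^2 + 1.96^2) = 2.9839739
%GRR = GRR / tol * 100 = 2.9839739 / 40.6 * 100
%GRR = 7.3497

7.3497


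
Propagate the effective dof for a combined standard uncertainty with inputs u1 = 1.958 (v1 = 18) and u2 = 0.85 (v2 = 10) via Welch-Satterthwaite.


uc = sqrt(u1^2 + u2^2) = sqrt(1.958^2 + 0.85^2) = 2.1345407
v_eff = uc^4 / (u1^4/v1 + u2^4/v2)
= 2.1345407^4 / (1.958^4/18 + 0.85^4/10)
= 20.759542 / 0.86874209
v_eff = 23.8961

23.8961


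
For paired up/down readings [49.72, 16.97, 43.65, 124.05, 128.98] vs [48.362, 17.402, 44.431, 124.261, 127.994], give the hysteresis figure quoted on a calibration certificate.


|49.72 - 48.362| = 1.3580
|16.97 - 17.402| = 0.4320
|43.65 - 44.431| = 0.7810
|124.05 - 124.261| = 0.2110
|128.98 - 127.994| = 0.9860
hysteresis = max(diffs) = 1.3580

1.3580


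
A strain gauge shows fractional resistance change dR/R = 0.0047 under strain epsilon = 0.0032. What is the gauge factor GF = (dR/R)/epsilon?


GF = (dR/R) / epsilon
= 0.0047 / 0.0032
= 1.4688

1.4688


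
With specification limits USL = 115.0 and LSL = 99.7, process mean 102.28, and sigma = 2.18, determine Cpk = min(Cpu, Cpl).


Cpu = (USL - mean) / (3*sigma) = (115.0 - 102.28) / (3*2.18) = 1.9450
Cpl = (mean - LSL) / (3*sigma) = (102.28 - 99.7) / (3*2.18) = 0.3945
Cpk = min(Cpu, Cpl) = 0.3945

0.3945


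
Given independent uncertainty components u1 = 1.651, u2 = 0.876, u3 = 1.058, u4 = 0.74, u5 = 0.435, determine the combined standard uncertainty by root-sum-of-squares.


uc = sqrt(1.651^2 + 0.876^2 + 1.058^2 + 0.74^2 + 0.435^2)
uc = sqrt(5.349366)
uc = 2.3129

2.3129


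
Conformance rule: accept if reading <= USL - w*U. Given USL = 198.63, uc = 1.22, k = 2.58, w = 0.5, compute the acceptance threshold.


U = k * uc = 2.58 * 1.22 = 3.1476
guard band g = w * U = 0.5 * 3.1476 = 1.5738
AL = USL - g = 198.63 - 1.5738
AL = 197.0562

197.0562


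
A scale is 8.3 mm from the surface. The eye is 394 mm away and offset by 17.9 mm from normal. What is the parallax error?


error = h * offset / d
= 8.3 * 17.9 / 394
= 0.3771

0.3771


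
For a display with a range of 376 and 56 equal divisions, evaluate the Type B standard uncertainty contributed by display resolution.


resolution = range / divisions
resolution = 376 / 56 = 6.7142857
u_res = resolution / (2*sqrt(3))
u_res = 6.7142857 / 3.4641016
u_res = 1.9382

1.9382


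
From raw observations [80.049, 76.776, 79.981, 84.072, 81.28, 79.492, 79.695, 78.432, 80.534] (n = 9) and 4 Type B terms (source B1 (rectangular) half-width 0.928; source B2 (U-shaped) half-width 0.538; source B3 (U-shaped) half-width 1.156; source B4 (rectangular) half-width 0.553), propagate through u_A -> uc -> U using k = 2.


mean = (80.049 + 76.776 + 79.981 + 84.072 + 81.28 + 79.492 + 79.695 + 78.432 + 80.534) / 9 = 80.03455556
s = sqrt(sum((x - mean)^2)/(n-1)) = 1.9906232
u_A = s / sqrt(n) = 1.9906232 / sqrt(9) = 0.66354107
u_B1 = 0.928 / sqrt(3) = 0.53578105
u_B2 = 0.538 / sqrt(2) = 0.38042345
u_B3 = 1.156 / sqrt(2) = 0.81741544
u_B4 = 0.553 / sqrt(3) = 0.3192747
uc = sqrt(0.66354107^2 + 0.53578105^2 + 0.38042345^2 + 0.81741544^2 + 0.3192747^2) = 1.2814735
U = k * uc = 2 * 1.2814735
U = 2.5629

2.5629


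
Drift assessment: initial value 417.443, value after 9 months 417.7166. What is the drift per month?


rate = (v2 - v1) / months
= (417.7166 - 417.443) / 9
= 0.2736 / 9
= 0.0304

0.0304


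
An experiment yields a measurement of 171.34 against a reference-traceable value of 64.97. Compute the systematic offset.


Systematic error = measured - true
= 171.34 - 64.97
= 106.3700

106.3700


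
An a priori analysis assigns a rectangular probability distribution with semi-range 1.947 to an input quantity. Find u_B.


u_B = half_width / sqrt(3)
u_B = 1.947 / 1.7320508
u_B = 1.1241

1.1241


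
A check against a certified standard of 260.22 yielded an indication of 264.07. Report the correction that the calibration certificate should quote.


Correction = standard - reading
= 260.22 - 264.07
= -3.8500

-3.8500


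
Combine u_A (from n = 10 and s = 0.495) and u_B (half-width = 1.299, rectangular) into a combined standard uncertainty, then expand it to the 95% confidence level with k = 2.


u_A = s / sqrt(n) = 0.495 / sqrt(10) = 0.15653274
u_B = half_width / sqrt(3) = 1.299 / sqrt(3) = 0.749978
uc = sqrt(u_A^2 + u_B^2) = sqrt(0.15653274^2 + 0.749978^2) = 0.76613935
U = k * uc = 2 * 0.76613935
U = 1.5323

1.5323


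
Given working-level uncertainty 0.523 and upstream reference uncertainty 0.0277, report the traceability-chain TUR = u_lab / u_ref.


TUR = u_lab / u_ref
= 0.523 / 0.0277
= 18.8809

18.8809


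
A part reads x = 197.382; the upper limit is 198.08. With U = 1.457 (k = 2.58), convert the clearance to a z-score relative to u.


u = U / k = 1.457 / 2.58 = 0.56472868
margin = |USL - x| = |198.08 - 197.382| = 0.698
z = margin / u = 0.698 / 0.56472868
z = 1.2360

1.2360
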